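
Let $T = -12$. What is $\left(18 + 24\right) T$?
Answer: $-504$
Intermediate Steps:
$\left(18 + 24\right) T = \left(18 + 24\right) \left(-12\right) = 42 \left(-12\right) = -504$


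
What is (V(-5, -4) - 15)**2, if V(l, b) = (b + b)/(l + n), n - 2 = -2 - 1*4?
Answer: 16129/81 ≈ 199.12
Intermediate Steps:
n = -4 (n = 2 + (-2 - 1*4) = 2 + (-2 - 4) = 2 - 6 = -4)
V(l, b) = 2*b/(-4 + l) (V(l, b) = (b + b)/(l - 4) = (2*b)/(-4 + l) = 2*b/(-4 + l))
(V(-5, -4) - 15)**2 = (2*(-4)/(-4 - 5) - 15)**2 = (2*(-4)/(-9) - 15)**2 = (2*(-4)*(-1/9) - 15)**2 = (8/9 - 15)**2 = (-127/9)**2 = 16129/81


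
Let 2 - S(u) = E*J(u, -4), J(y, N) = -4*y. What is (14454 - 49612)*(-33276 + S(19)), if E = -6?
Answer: 1185879340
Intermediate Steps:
S(u) = 2 - 24*u (S(u) = 2 - (-6)*(-4*u) = 2 - 24*u)
(14454 - 49612)*(-33276 + S(19)) = (14454 - 49612)*(-33276 + (2 - 24*19)) = -35158*(-33276 + (2 - 456)) = -35158*(-33276 - 454) = -35158*(-33730) = 1185879340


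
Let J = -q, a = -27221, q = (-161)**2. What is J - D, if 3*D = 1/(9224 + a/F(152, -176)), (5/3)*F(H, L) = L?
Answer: -129770298393/5006377 ≈ -25921.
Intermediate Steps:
q = 25921
F(H, L) = 3*L/5
J = -25921 (J = -1*25921 = -25921)
D = 176/5006377 (D = 1/(3*(9224 - 27221/((3/5)*(-176)))) = 1/(3*(9224 - 27221/(-528/5))) = 1/(3*(9224 - 27221*(-5/528))) = 1/(3*(9224 + 136105/528)) = 1/(3*(5006377/528)) = (1/3)*(528/5006377) = 176/5006377 ≈ 3.5155e-5)
J - D = -25921 - 1*176/5006377 = -25921 - 176/5006377 = -129770298393/5006377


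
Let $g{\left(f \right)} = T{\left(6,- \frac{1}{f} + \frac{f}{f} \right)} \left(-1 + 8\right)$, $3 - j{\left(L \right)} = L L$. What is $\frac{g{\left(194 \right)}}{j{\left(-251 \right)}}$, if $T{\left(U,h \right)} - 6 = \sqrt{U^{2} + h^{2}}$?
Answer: $- \frac{21}{31499} - \frac{7 \sqrt{1392145}}{12221612} \approx -0.0013425$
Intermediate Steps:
$j{\left(L \right)} = 3 - L^{2}$ ($j{\left(L \right)} = 3 - L L = 3 - L^{2}$)
$T{\left(U,h \right)} = 6 + \sqrt{U^{2} + h^{2}}$
$g{\left(f \right)} = 42 + 7 \sqrt{36 + \left(1 - \frac{1}{f}\right)^{2}}$ ($g{\left(f \right)} = \left(6 + \sqrt{6^{2} + \left(- \frac{1}{f} + \frac{f}{f}\right)^{2}}\right) \left(-1 + 8\right) = \left(6 + \sqrt{36 + \left(- \frac{1}{f} + 1\right)^{2}}\right) 7 = \left(6 + \sqrt{36 + \left(1 - \frac{1}{f}\right)^{2}}\right) 7 = 42 + 7 \sqrt{36 + \left(1 - \frac{1}{f}\right)^{2}}$)
$\frac{g{\left(194 \right)}}{j{\left(-251 \right)}} = \frac{42 + 7 \sqrt{37 + \frac{1}{37636} - \frac{2}{194}}}{3 - \left(-251\right)^{2}} = \frac{42 + 7 \sqrt{37 + \frac{1}{37636} - \frac{1}{97}}}{3 - 63001} = \frac{42 + 7 \sqrt{\frac{1392145}{37636}}}{-62998} = \left(42 + 7 \frac{\sqrt{1392145}}{194}\right) \left(- \frac{1}{62998}\right) = \left(42 + \frac{7 \sqrt{1392145}}{194}\right) \left(- \frac{1}{62998}\right) = - \frac{21}{31499} - \frac{7 \sqrt{1392145}}{12221612}$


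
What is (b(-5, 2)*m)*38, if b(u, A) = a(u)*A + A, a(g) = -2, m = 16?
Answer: -1216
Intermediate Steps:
b(u, A) = -A (b(u, A) = -2*A + A = -A)
(b(-5, 2)*m)*38 = (-1*2*16)*38 = -2*16*38 = -32*38 = -1216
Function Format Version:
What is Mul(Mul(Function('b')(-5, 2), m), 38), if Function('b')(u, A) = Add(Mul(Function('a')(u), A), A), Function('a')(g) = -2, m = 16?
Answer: -1216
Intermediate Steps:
Function('b')(u, A) = Mul(-1, A) (Function('b')(u, A) = Add(Mul(-2, A), A) = Mul(-1, A))
Mul(Mul(Function('b')(-5, 2), m), 38) = Mul(Mul(Mul(-1, 2), 16), 38) = Mul(Mul(-2, 16), 38) = Mul(-32, 38) = -1216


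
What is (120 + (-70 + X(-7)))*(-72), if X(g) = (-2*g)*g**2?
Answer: -52992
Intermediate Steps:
X(g) = -2*g**3
(120 + (-70 + X(-7)))*(-72) = (120 + (-70 - 2*(-7)**3))*(-72) = (120 + (-70 - 2*(-343)))*(-72) = (120 + (-70 + 686))*(-72) = (120 + 616)*(-72) = 736*(-72) = -52992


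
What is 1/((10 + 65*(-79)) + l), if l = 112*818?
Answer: 1/86491 ≈ 1.1562e-5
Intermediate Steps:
l = 91616
1/((10 + 65*(-79)) + l) = 1/((10 + 65*(-79)) + 91616) = 1/((10 - 5135) + 91616) = 1/(-5125 + 91616) = 1/86491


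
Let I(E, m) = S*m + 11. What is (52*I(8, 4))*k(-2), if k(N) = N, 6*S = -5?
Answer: -2392/3 ≈ -797.33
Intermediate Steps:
S = -⅚ (S = (⅙)*(-5) = -⅚ ≈ -0.83333)
I(E, m) = 11 - 5*m/6 (I(E, m) = -5*m/6 + 11 = 11 - 5*m/6)
(52*I(8, 4))*k(-2) = (52*(11 - ⅚*4))*(-2) = (52*(11 - 10/3))*(-2) = (52*(23/3))*(-2) = (1196/3)*(-2) = -2392/3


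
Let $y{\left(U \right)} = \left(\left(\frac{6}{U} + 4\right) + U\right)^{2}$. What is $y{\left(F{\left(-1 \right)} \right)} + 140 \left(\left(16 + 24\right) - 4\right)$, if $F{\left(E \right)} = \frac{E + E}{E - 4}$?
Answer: $\frac{135409}{25} \approx 5416.4$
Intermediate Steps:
$F{\left(E \right)} = \frac{2 E}{-4 + E}$
$y{\left(U \right)} = \left(4 + U + \frac{6}{U}\right)^{2}$ ($y{\left(U \right)} = \left(\left(4 + \frac{6}{U}\right) + U\right)^{2} = \left(4 + U + \frac{6}{U}\right)^{2}$)
$y{\left(F{\left(-1 \right)} \right)} + 140 \left(\left(16 + 24\right) - 4\right) = \frac{\left(6 + \left(2 \left(-1\right) \frac{1}{-4 - 1}\right)^{2} + 4 \cdot 2 \left(-1\right) \frac{1}{-4 - 1}\right)^{2}}{4 \frac{1}{\left(-4 - 1\right)^{2}}} + 140 \left(\left(16 + 24\right) - 4\right) = \frac{\left(6 + \left(2 \left(-1\right) \frac{1}{-5}\right)^{2} + 4 \cdot 2 \left(-1\right) \frac{1}{-5}\right)^{2}}{\frac{4}{25}} + 140 \left(40 - 4\right) = \frac{\left(6 + \left(2 \left(-1\right) \left(- \frac{1}{5}\right)\right)^{2} + 4 \cdot 2 \left(-1\right) \left(- \frac{1}{5}\right)\right)^{2}}{\frac{4}{25}} + 140 \cdot 36 = \frac{\left(6 + \left(\frac{2}{5}\right)^{2} + 4 \cdot \frac{2}{5}\right)^{2}}{\frac{4}{25}} + 5040 = \frac{25 \left(6 + \frac{4}{25} + \frac{8}{5}\right)^{2}}{4} + 5040 = \frac{25 \left(\frac{194}{25}\right)^{2}}{4} + 5040 = \frac{25}{4} \cdot \frac{37636}{625} + 5040 = \frac{9409}{25} + 5040 = \frac{135409}{25}$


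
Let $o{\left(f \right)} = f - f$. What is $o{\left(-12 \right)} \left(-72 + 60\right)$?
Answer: $0$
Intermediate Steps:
$o{\left(f \right)} = 0$
$o{\left(-12 \right)} \left(-72 + 60\right) = 0 \left(-72 + 60\right) = 0 \left(-12\right) = 0$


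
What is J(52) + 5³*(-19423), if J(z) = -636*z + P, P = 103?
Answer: -2460844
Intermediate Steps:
J(z) = 103 - 636*z (J(z) = -636*z + 103 = 103 - 636*z)
J(52) + 5³*(-19423) = (103 - 636*52) + 5³*(-19423) = (103 - 33072) + 125*(-19423) = -32969 - 2427875 = -2460844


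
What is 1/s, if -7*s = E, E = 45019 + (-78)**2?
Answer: -7/51103 ≈ -0.00013698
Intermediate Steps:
E = 51103 (E = 45019 + 6084 = 51103)
s = -51103/7 (s = -1/7*51103 = -51103/7 ≈ -7300.4)
1/s = 1/(-51103/7) = -7/51103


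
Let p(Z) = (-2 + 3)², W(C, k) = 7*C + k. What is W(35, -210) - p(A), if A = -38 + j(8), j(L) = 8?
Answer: 34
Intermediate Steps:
W(C, k) = k + 7*C
A = -30 (A = -38 + 8 = -30)
p(Z) = 1 (p(Z) = 1² = 1)
W(35, -210) - p(A) = (-210 + 7*35) - 1*1 = (-210 + 245) - 1 = 35 - 1 = 34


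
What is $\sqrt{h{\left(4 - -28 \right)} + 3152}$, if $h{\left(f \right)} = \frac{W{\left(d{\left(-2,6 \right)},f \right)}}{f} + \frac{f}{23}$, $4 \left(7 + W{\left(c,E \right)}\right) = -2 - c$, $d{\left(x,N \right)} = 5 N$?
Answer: $\frac{3 \sqrt{11860594}}{184} \approx 56.151$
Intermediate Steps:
$W{\left(c,E \right)} = - \frac{15}{2} - \frac{c}{4}$ ($W{\left(c,E \right)} = -7 + \frac{-2 - c}{4} = -7 - \left(\frac{1}{2} + \frac{c}{4}\right) = - \frac{15}{2} - \frac{c}{4}$)
$h{\left(f \right)} = - \frac{15}{f} + \frac{f}{23}$ ($h{\left(f \right)} = \frac{- \frac{15}{2} - \frac{5 \cdot 6}{4}}{f} + \frac{f}{23} = \frac{- \frac{15}{2} - \frac{15}{2}}{f} + f \frac{1}{23} = \frac{- \frac{15}{2} - \frac{15}{2}}{f} + \frac{f}{23} = - \frac{15}{f} + \frac{f}{23}$)
$\sqrt{h{\left(4 - -28 \right)} + 3152} = \sqrt{\left(- \frac{15}{4 - -28} + \frac{4 - -28}{23}\right) + 3152} = \sqrt{\left(- \frac{15}{4 + 28} + \frac{4 + 28}{23}\right) + 3152} = \sqrt{\left(- \frac{15}{32} + \frac{1}{23} \cdot 32\right) + 3152} = \sqrt{\left(\left(-15\right) \frac{1}{32} + \frac{32}{23}\right) + 3152} = \sqrt{\left(- \frac{15}{32} + \frac{32}{23}\right) + 3152} = \sqrt{\frac{679}{736} + 3152} = \sqrt{\frac{2320551}{736}} = \frac{3 \sqrt{11860594}}{184}$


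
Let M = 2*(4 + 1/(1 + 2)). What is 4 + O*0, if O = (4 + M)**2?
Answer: 4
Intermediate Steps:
M = 26/3 (M = 2*(4 + 1/3) = 2*(13/3) = 26/3 ≈ 8.6667)
O = 1444/9 (O = (4 + 26/3)**2 = (38/3)**2 = 1444/9 ≈ 160.44)
4 + O*0 = 4 + (1444/9)*0 = 4 + 0 = 4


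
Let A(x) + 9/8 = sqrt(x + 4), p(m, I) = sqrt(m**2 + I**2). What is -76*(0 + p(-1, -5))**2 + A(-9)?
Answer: -15817/8 + I*sqrt(5) ≈ -1977.1 + 2.2361*I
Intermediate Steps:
p(m, I) = sqrt(I**2 + m**2)
A(x) = -9/8 + sqrt(4 + x) (A(x) = -9/8 + sqrt(x + 4) = -9/8 + sqrt(4 + x))
-76*(0 + p(-1, -5))**2 + A(-9) = -76*(0 + sqrt((-5)**2 + (-1)**2))**2 + (-9/8 + sqrt(4 - 9)) = -76*(0 + sqrt(25 + 1))**2 + (-9/8 + sqrt(-5)) = -76*(0 + sqrt(26))**2 + (-9/8 + I*sqrt(5)) = -76*(sqrt(26))**2 + (-9/8 + I*sqrt(5)) = -76*26 + (-9/8 + I*sqrt(5)) = -1976 + (-9/8 + I*sqrt(5)) = -15817/8 + I*sqrt(5)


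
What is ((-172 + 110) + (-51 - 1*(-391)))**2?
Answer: 77284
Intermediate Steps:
((-172 + 110) + (-51 - 1*(-391)))**2 = (-62 + (-51 + 391))**2 = (-62 + 340)**2 = 278**2 = 77284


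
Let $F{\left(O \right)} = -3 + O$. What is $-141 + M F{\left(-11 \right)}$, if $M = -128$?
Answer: $1651$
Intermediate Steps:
$-141 + M F{\left(-11 \right)} = -141 - 128 \left(-3 - 11\right) = -141 - -1792 = -141 + 1792 = 1651$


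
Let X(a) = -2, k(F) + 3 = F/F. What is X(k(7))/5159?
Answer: -2/5159 ≈ -0.00038767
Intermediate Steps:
k(F) = -2 (k(F) = -3 + F/F = -3 + 1 = -2)
X(k(7))/5159 = -2/5159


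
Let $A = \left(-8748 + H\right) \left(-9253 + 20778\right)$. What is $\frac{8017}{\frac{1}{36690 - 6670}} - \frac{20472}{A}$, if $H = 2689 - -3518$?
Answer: $\frac{2349345641226324}{9761675} \approx 2.4067 \cdot 10^{8}$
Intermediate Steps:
$H = 6207$ ($H = 2689 + 3518 = 6207$)
$A = -29285025$ ($A = \left(-8748 + 6207\right) \left(-9253 + 20778\right) = \left(-2541\right) 11525 = -29285025$)
$\frac{8017}{\frac{1}{36690 - 6670}} - \frac{20472}{A} = \frac{8017}{\frac{1}{36690 - 6670}} - \frac{20472}{-29285025} = \frac{8017}{\frac{1}{30020}} - - \frac{6824}{9761675} = 8017 \frac{1}{\frac{1}{30020}} + \frac{6824}{9761675} = 8017 \cdot 30020 + \frac{6824}{9761675} = 240670340 + \frac{6824}{9761675} = \frac{2349345641226324}{9761675}$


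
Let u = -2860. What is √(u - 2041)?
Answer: 13*I*√29 ≈ 70.007*I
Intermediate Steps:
√(u - 2041) = √(-2860 - 2041) = √(-4901) = 13*I*√29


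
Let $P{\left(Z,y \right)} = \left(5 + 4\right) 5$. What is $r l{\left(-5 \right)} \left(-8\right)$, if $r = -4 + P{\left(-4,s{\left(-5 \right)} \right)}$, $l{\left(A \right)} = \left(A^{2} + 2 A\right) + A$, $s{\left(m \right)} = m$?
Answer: $-3280$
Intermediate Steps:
$P{\left(Z,y \right)} = 45$ ($P{\left(Z,y \right)} = 9 \cdot 5 = 45$)
$l{\left(A \right)} = A^{2} + 3 A$
$r = 41$ ($r = -4 + 45 = 41$)
$r l{\left(-5 \right)} \left(-8\right) = 41 \left(- 5 \left(3 - 5\right)\right) \left(-8\right) = 41 \left(\left(-5\right) \left(-2\right)\right) \left(-8\right) = 41 \cdot 10 \left(-8\right) = 410 \left(-8\right) = -3280$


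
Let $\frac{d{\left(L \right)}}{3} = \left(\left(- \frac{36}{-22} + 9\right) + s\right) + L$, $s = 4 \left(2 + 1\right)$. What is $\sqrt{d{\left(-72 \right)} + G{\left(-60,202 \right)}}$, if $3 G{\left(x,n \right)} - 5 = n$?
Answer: $\frac{i \sqrt{9570}}{11} \approx 8.8933 i$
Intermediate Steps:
$G{\left(x,n \right)} = \frac{5}{3} + \frac{n}{3}$
$s = 12$ ($s = 4 \cdot 3 = 12$)
$d{\left(L \right)} = \frac{747}{11} + 3 L$ ($d{\left(L \right)} = 3 \left(\left(\left(- \frac{36}{-22} + 9\right) + 12\right) + L\right) = 3 \left(\left(\left(\left(-36\right) \left(- \frac{1}{22}\right) + 9\right) + 12\right) + L\right) = 3 \left(\left(\left(\frac{18}{11} + 9\right) + 12\right) + L\right) = 3 \left(\left(\frac{117}{11} + 12\right) + L\right) = 3 \left(\frac{249}{11} + L\right) = \frac{747}{11} + 3 L$)
$\sqrt{d{\left(-72 \right)} + G{\left(-60,202 \right)}} = \sqrt{\left(\frac{747}{11} + 3 \left(-72\right)\right) + \left(\frac{5}{3} + \frac{1}{3} \cdot 202\right)} = \sqrt{\left(\frac{747}{11} - 216\right) + \left(\frac{5}{3} + \frac{202}{3}\right)} = \sqrt{- \frac{1629}{11} + 69} = \sqrt{- \frac{870}{11}} = \frac{i \sqrt{9570}}{11}$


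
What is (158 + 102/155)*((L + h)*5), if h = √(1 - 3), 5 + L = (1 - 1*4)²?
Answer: 98368/31 + 24592*I*√2/31 ≈ 3173.2 + 1121.9*I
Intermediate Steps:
L = 4 (L = -5 + (1 - 1*4)² = -5 + (1 - 4)² = -5 + (-3)² = -5 + 9 = 4)
h = I*√2 (h = √(-2) = I*√2 ≈ 1.4142*I)
(158 + 102/155)*((L + h)*5) = (158 + 102/155)*((4 + I*√2)*5) = (158 + 102*(1/155))*(20 + 5*I*√2) = (158 + 102/155)*(20 + 5*I*√2) = 24592*(20 + 5*I*√2)/155 = 98368/31 + 24592*I*√2/31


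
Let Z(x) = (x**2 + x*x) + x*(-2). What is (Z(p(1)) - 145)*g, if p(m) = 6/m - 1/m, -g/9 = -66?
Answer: -62370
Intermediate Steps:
g = 594 (g = -9*(-66) = 594)
p(m) = 5/m
Z(x) = -2*x + 2*x**2 (Z(x) = (x**2 + x**2) - 2*x = 2*x**2 - 2*x = -2*x + 2*x**2)
(Z(p(1)) - 145)*g = (2*(5/1)*(-1 + 5/1) - 145)*594 = (2*(5*1)*(-1 + 5*1) - 145)*594 = (2*5*(-1 + 5) - 145)*594 = (2*5*4 - 145)*594 = (40 - 145)*594 = -105*594 = -62370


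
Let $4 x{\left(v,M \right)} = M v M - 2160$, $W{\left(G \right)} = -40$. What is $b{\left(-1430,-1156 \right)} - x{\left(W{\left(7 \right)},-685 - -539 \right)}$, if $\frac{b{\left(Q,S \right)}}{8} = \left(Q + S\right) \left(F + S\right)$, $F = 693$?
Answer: $9792244$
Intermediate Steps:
$b{\left(Q,S \right)} = 8 \left(693 + S\right) \left(Q + S\right)$ ($b{\left(Q,S \right)} = 8 \left(Q + S\right) \left(693 + S\right) = 8 \left(693 + S\right) \left(Q + S\right)$)
$x{\left(v,M \right)} = -540 + \frac{v M^{2}}{4}$ ($x{\left(v,M \right)} = \frac{M v M - 2160}{4} = \frac{v M^{2} - 2160}{4} = \frac{-2160 + v M^{2}}{4} = -540 + \frac{v M^{2}}{4}$)
$b{\left(-1430,-1156 \right)} - x{\left(W{\left(7 \right)},-685 - -539 \right)} = \left(8 \left(-1156\right)^{2} + 5544 \left(-1430\right) + 5544 \left(-1156\right) + 8 \left(-1430\right) \left(-1156\right)\right) - \left(-540 + \frac{1}{4} \left(-40\right) \left(-685 - -539\right)^{2}\right) = \left(8 \cdot 1336336 - 7927920 - 6408864 + 13224640\right) - \left(-540 + \frac{1}{4} \left(-40\right) \left(-685 + 539\right)^{2}\right) = \left(10690688 - 7927920 - 6408864 + 13224640\right) - \left(-540 + \frac{1}{4} \left(-40\right) \left(-146\right)^{2}\right) = 9578544 - \left(-540 + \frac{1}{4} \left(-40\right) 21316\right) = 9578544 - \left(-540 - 213160\right) = 9578544 - -213700 = 9578544 + 213700 = 9792244$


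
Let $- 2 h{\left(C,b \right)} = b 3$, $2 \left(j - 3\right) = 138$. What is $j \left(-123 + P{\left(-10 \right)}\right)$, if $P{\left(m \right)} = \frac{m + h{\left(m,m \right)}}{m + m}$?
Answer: $-8874$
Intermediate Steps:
$j = 72$ ($j = 3 + \frac{1}{2} \cdot 138 = 3 + 69 = 72$)
$h{\left(C,b \right)} = - \frac{3 b}{2}$ ($h{\left(C,b \right)} = - \frac{b 3}{2} = - \frac{3 b}{2}$)
$P{\left(m \right)} = - \frac{1}{4}$ ($P{\left(m \right)} = \frac{m - \frac{3 m}{2}}{m + m} = \frac{\left(- \frac{1}{2}\right) m}{2 m} = - \frac{m}{2} \frac{1}{2 m} = - \frac{1}{4}$)
$j \left(-123 + P{\left(-10 \right)}\right) = 72 \left(-123 - \frac{1}{4}\right) = 72 \left(- \frac{493}{4}\right) = -8874$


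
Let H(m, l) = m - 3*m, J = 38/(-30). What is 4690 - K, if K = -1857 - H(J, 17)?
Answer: 98243/15 ≈ 6549.5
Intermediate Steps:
J = -19/15 (J = 38*(-1/30) = -19/15 ≈ -1.2667)
H(m, l) = -2*m
K = -27893/15 (K = -1857 - (-2)*(-19)/15 = -1857 - 1*38/15 = -1857 - 38/15 = -27893/15 ≈ -1859.5)
4690 - K = 4690 - 1*(-27893/15) = 4690 + 27893/15 = 98243/15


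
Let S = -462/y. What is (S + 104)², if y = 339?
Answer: 134513604/12769 ≈ 10534.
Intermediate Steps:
S = -154/113 (S = -462/339 = -462*1/339 = -154/113 ≈ -1.3628)
(S + 104)² = (-154/113 + 104)² = (11598/113)² = 134513604/12769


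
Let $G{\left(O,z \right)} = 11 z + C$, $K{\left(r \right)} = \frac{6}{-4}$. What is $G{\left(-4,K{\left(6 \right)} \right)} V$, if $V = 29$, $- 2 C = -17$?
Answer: $-232$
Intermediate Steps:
$C = \frac{17}{2}$ ($C = \left(- \frac{1}{2}\right) \left(-17\right) = \frac{17}{2} \approx 8.5$)
$K{\left(r \right)} = - \frac{3}{2}$ ($K{\left(r \right)} = 6 \left(- \frac{1}{4}\right) = - \frac{3}{2}$)
$G{\left(O,z \right)} = \frac{17}{2} + 11 z$ ($G{\left(O,z \right)} = 11 z + \frac{17}{2} = \frac{17}{2} + 11 z$)
$G{\left(-4,K{\left(6 \right)} \right)} V = \left(\frac{17}{2} + 11 \left(- \frac{3}{2}\right)\right) 29 = \left(\frac{17}{2} - \frac{33}{2}\right) 29 = \left(-8\right) 29 = -232$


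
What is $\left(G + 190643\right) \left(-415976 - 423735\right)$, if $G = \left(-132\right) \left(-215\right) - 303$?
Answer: $-183661589920$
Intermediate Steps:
$G = 28077$ ($G = 28380 - 303 = 28077$)
$\left(G + 190643\right) \left(-415976 - 423735\right) = \left(28077 + 190643\right) \left(-415976 - 423735\right) = 218720 \left(-839711\right) = -183661589920$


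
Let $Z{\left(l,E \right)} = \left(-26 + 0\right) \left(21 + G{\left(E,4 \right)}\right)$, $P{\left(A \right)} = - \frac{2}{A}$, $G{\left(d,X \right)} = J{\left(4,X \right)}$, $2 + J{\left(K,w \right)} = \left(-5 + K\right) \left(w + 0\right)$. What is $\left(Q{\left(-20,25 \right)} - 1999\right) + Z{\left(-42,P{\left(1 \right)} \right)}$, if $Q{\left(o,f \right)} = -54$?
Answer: $-2443$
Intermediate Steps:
$J{\left(K,w \right)} = -2 + w \left(-5 + K\right)$ ($J{\left(K,w \right)} = -2 + \left(-5 + K\right) \left(w + 0\right) = -2 + \left(-5 + K\right) w = -2 + w \left(-5 + K\right)$)
$G{\left(d,X \right)} = -2 - X$ ($G{\left(d,X \right)} = -2 - 5 X + 4 X = -2 - X$)
$Z{\left(l,E \right)} = -390$ ($Z{\left(l,E \right)} = \left(-26 + 0\right) \left(21 - 6\right) = - 26 \left(21 - 6\right) = \left(-26\right) 15 = -390$)
$\left(Q{\left(-20,25 \right)} - 1999\right) + Z{\left(-42,P{\left(1 \right)} \right)} = \left(-54 - 1999\right) - 390 = -2053 - 390 = -2443$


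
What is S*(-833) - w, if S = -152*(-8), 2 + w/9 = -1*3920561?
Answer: 34272139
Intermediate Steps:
w = -35285067 (w = -18 + 9*(-1*3920561) = -18 + 9*(-3920561) = -18 - 35285049 = -35285067)
S = 1216 (S = -76*(-16) = 1216)
S*(-833) - w = 1216*(-833) - 1*(-35285067) = -1012928 + 35285067 = 34272139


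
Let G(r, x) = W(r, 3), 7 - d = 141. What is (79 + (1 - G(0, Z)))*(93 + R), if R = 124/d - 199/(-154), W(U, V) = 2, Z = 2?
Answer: 37571001/5159 ≈ 7282.6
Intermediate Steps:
d = -134 (d = 7 - 1*141 = 7 - 141 = -134)
G(r, x) = 2
R = 3785/10318 (R = 124/(-134) - 199/(-154) = 124*(-1/134) - 199*(-1/154) = -62/67 + 199/154 = 3785/10318 ≈ 0.36683)
(79 + (1 - G(0, Z)))*(93 + R) = (79 + (1 - 1*2))*(93 + 3785/10318) = (79 + (1 - 2))*(963359/10318) = (79 - 1)*(963359/10318) = 78*(963359/10318) = 37571001/5159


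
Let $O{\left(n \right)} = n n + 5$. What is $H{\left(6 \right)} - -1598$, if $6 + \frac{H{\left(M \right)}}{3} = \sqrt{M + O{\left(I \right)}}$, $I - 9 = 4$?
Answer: $1580 + 18 \sqrt{5} \approx 1620.3$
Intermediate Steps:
$I = 13$ ($I = 9 + 4 = 13$)
$O{\left(n \right)} = 5 + n^{2}$ ($O{\left(n \right)} = n^{2} + 5 = 5 + n^{2}$)
$H{\left(M \right)} = -18 + 3 \sqrt{174 + M}$ ($H{\left(M \right)} = -18 + 3 \sqrt{M + \left(5 + 13^{2}\right)} = -18 + 3 \sqrt{M + \left(5 + 169\right)} = -18 + 3 \sqrt{M + 174} = -18 + 3 \sqrt{174 + M}$)
$H{\left(6 \right)} - -1598 = \left(-18 + 3 \sqrt{174 + 6}\right) - -1598 = \left(-18 + 3 \sqrt{180}\right) + 1598 = \left(-18 + 3 \cdot 6 \sqrt{5}\right) + 1598 = \left(-18 + 18 \sqrt{5}\right) + 1598 = 1580 + 18 \sqrt{5}$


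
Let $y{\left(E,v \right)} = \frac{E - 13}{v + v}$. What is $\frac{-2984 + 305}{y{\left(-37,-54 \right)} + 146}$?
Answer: $- \frac{144666}{7909} \approx -18.291$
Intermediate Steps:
$y{\left(E,v \right)} = \frac{-13 + E}{2 v}$
$\frac{-2984 + 305}{y{\left(-37,-54 \right)} + 146} = \frac{-2984 + 305}{\frac{-13 - 37}{2 \left(-54\right)} + 146} = - \frac{2679}{\frac{1}{2} \left(- \frac{1}{54}\right) \left(-50\right) + 146} = - \frac{2679}{\frac{25}{54} + 146} = - \frac{2679}{\frac{7909}{54}} = \left(-2679\right) \frac{54}{7909} = - \frac{144666}{7909}$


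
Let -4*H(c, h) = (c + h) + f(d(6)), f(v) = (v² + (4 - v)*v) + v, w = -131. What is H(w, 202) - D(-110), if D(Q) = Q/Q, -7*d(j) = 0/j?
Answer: -75/4 ≈ -18.750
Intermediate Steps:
d(j) = 0 (d(j) = -0/j = -⅐*0 = 0)
f(v) = v + v² + v*(4 - v) (f(v) = (v² + v*(4 - v)) + v = v + v² + v*(4 - v))
D(Q) = 1
H(c, h) = -c/4 - h/4 (H(c, h) = -((c + h) + 5*0)/4 = -((c + h) + 0)/4 = -(c + h)/4 = -c/4 - h/4)
H(w, 202) - D(-110) = (-¼*(-131) - ¼*202) - 1*1 = (131/4 - 101/2) - 1 = -71/4 - 1 = -75/4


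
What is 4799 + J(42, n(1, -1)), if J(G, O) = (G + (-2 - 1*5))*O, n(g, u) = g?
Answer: 4834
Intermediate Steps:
J(G, O) = O*(-7 + G) (J(G, O) = (G + (-2 - 5))*O = (G - 7)*O = (-7 + G)*O = O*(-7 + G))
4799 + J(42, n(1, -1)) = 4799 + 1*(-7 + 42) = 4799 + 1*35 = 4799 + 35 = 4834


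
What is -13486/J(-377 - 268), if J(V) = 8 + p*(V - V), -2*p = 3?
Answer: -6743/4 ≈ -1685.8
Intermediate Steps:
p = -3/2 (p = -½*3 = -3/2 ≈ -1.5000)
J(V) = 8 (J(V) = 8 - 3*(V - V)/2 = 8 - 3/2*0 = 8 + 0 = 8)
-13486/J(-377 - 268) = -13486/8 = -13486*⅛ = -6743/4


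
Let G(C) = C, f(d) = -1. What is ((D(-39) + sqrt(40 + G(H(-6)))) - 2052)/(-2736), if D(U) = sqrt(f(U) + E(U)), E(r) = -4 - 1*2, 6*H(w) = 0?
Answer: 3/4 - sqrt(10)/1368 - I*sqrt(7)/2736 ≈ 0.74769 - 0.00096701*I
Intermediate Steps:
H(w) = 0 (H(w) = (1/6)*0 = 0)
E(r) = -6 (E(r) = -4 - 2 = -6)
D(U) = I*sqrt(7) (D(U) = sqrt(-1 - 6) = sqrt(-7) = I*sqrt(7))
((D(-39) + sqrt(40 + G(H(-6)))) - 2052)/(-2736) = ((I*sqrt(7) + sqrt(40 + 0)) - 2052)/(-2736) = ((I*sqrt(7) + sqrt(40)) - 2052)*(-1/2736) = ((I*sqrt(7) + 2*sqrt(10)) - 2052)*(-1/2736) = ((2*sqrt(10) + I*sqrt(7)) - 2052)*(-1/2736) = (-2052 + 2*sqrt(10) + I*sqrt(7))*(-1/2736) = 3/4 - sqrt(10)/1368 - I*sqrt(7)/2736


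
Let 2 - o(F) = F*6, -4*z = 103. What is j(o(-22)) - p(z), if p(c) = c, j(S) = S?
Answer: 639/4 ≈ 159.75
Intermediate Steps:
z = -103/4 (z = -¼*103 = -103/4 ≈ -25.750)
o(F) = 2 - 6*F (o(F) = 2 - F*6 = 2 - 6*F)
j(o(-22)) - p(z) = (2 - 6*(-22)) - 1*(-103/4) = (2 + 132) + 103/4 = 134 + 103/4 = 639/4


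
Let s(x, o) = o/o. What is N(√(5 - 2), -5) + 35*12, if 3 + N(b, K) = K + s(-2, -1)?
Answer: 413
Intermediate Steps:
s(x, o) = 1
N(b, K) = -2 + K (N(b, K) = -3 + (K + 1) = -3 + (1 + K) = -2 + K)
N(√(5 - 2), -5) + 35*12 = (-2 - 5) + 35*12 = -7 + 420 = 413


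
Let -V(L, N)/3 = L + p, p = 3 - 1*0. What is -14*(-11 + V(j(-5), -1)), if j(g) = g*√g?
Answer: 280 - 210*I*√5 ≈ 280.0 - 469.57*I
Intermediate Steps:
j(g) = g^(3/2)
p = 3 (p = 3 + 0 = 3)
V(L, N) = -9 - 3*L (V(L, N) = -3*(L + 3) = -3*(3 + L) = -9 - 3*L)
-14*(-11 + V(j(-5), -1)) = -14*(-11 + (-9 - (-15)*I*√5)) = -14*(-11 + (-9 + 15*I*√5)) = -14*(-20 + 15*I*√5) = 280 - 210*I*√5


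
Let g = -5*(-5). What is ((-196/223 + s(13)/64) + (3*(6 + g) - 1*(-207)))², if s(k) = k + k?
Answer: 4568594180329/50922496 ≈ 89717.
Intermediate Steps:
g = 25
s(k) = 2*k
((-196/223 + s(13)/64) + (3*(6 + g) - 1*(-207)))² = ((-196/223 + (2*13)/64) + (3*(6 + 25) - 1*(-207)))² = ((-196*1/223 + 26*(1/64)) + (3*31 + 207))² = ((-196/223 + 13/32) + (93 + 207))² = (-3373/7136 + 300)² = (2137427/7136)² = 4568594180329/50922496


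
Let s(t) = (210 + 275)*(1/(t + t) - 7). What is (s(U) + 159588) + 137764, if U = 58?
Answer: 34099497/116 ≈ 2.9396e+5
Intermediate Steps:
s(t) = -3395 + 485/(2*t) (s(t) = 485*(1/(2*t) - 7) = 485*(-7 + 1/(2*t)) = -3395 + 485/(2*t))
(s(U) + 159588) + 137764 = ((-3395 + (485/2)/58) + 159588) + 137764 = ((-3395 + (485/2)*(1/58)) + 159588) + 137764 = ((-3395 + 485/116) + 159588) + 137764 = (-393335/116 + 159588) + 137764 = 18118873/116 + 137764 = 34099497/116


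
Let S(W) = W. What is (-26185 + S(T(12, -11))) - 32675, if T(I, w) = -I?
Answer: -58872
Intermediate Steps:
(-26185 + S(T(12, -11))) - 32675 = (-26185 - 1*12) - 32675 = (-26185 - 12) - 32675 = -26197 - 32675 = -58872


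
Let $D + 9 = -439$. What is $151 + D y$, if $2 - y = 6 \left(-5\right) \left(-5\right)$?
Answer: $66455$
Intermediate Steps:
$D = -448$ ($D = -9 - 439 = -448$)
$y = -148$ ($y = 2 - 6 \left(-5\right) \left(-5\right) = 2 - \left(-30\right) \left(-5\right) = 2 - 150 = -148$)
$151 + D y = 151 - -66304 = 151 + 66304 = 66455$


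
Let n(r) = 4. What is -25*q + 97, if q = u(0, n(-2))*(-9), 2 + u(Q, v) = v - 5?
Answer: -578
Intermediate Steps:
u(Q, v) = -7 + v (u(Q, v) = -2 + (v - 5) = -2 + (-5 + v) = -7 + v)
q = 27 (q = (-7 + 4)*(-9) = -3*(-9) = 27)
-25*q + 97 = -25*27 + 97 = -675 + 97 = -578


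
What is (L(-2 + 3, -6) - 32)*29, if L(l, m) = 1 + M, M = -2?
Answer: -957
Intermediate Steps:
L(l, m) = -1 (L(l, m) = 1 - 2 = -1)
(L(-2 + 3, -6) - 32)*29 = (-1 - 32)*29 = -33*29 = -957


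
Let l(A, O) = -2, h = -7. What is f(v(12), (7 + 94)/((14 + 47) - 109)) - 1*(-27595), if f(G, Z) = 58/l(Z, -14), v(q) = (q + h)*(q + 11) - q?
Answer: 27566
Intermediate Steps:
v(q) = -q + (-7 + q)*(11 + q) (v(q) = (q - 7)*(q + 11) - q = (-7 + q)*(11 + q) - q = -q + (-7 + q)*(11 + q))
f(G, Z) = -29 (f(G, Z) = 58/(-2) = 58*(-½) = -29)
f(v(12), (7 + 94)/((14 + 47) - 109)) - 1*(-27595) = -29 - 1*(-27595) = -29 + 27595 = 27566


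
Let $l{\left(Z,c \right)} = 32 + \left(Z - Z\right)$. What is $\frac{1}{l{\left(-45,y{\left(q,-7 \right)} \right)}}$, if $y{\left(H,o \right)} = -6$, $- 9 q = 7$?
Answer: $\frac{1}{32} \approx 0.03125$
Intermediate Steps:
$q = - \frac{7}{9}$ ($q = \left(- \frac{1}{9}\right) 7 = - \frac{7}{9} \approx -0.77778$)
$l{\left(Z,c \right)} = 32$ ($l{\left(Z,c \right)} = 32 + 0 = 32$)
$\frac{1}{l{\left(-45,y{\left(q,-7 \right)} \right)}} = \frac{1}{32}$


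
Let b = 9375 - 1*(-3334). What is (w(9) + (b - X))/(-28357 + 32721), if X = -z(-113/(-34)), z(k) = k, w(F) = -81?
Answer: 429465/148376 ≈ 2.8944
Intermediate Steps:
X = -113/34 (X = -(-113)/(-34) = -(-113)*(-1)/34 = -1*113/34 = -113/34 ≈ -3.3235)
b = 12709 (b = 9375 + 3334 = 12709)
(w(9) + (b - X))/(-28357 + 32721) = (-81 + (12709 - 1*(-113/34)))/(-28357 + 32721) = (-81 + (12709 + 113/34))/4364 = (-81 + 432219/34)*(1/4364) = (429465/34)*(1/4364) = 429465/148376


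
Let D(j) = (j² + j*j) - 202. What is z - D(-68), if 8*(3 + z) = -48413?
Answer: -120805/8 ≈ -15101.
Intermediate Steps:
D(j) = -202 + 2*j² (D(j) = (j² + j²) - 202 = 2*j² - 202 = -202 + 2*j²)
z = -48437/8 (z = -3 + (⅛)*(-48413) = -3 - 48413/8 = -48437/8 ≈ -6054.6)
z - D(-68) = -48437/8 - (-202 + 2*(-68)²) = -48437/8 - (-202 + 2*4624) = -48437/8 - (-202 + 9248) = -48437/8 - 1*9046 = -48437/8 - 9046 = -120805/8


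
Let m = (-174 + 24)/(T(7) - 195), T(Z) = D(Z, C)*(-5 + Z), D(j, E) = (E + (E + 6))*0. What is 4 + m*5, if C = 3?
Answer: 102/13 ≈ 7.8462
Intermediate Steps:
D(j, E) = 0 (D(j, E) = (E + (6 + E))*0 = (6 + 2*E)*0 = 0)
T(Z) = 0 (T(Z) = 0*(-5 + Z) = 0)
m = 10/13 (m = (-174 + 24)/(0 - 195) = -150/(-195) = -150*(-1/195) = 10/13 ≈ 0.76923)
4 + m*5 = 4 + (10/13)*5 = 4 + 50/13 = 102/13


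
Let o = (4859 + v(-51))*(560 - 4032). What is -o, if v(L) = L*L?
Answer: 25901120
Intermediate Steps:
v(L) = L²
o = -25901120 (o = (4859 + (-51)²)*(560 - 4032) = (4859 + 2601)*(-3472) = 7460*(-3472) = -25901120)
-o = -1*(-25901120) = 25901120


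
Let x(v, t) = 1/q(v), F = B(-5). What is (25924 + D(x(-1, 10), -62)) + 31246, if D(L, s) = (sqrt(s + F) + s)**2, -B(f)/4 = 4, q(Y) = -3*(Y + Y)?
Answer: 60936 - 124*I*sqrt(78) ≈ 60936.0 - 1095.1*I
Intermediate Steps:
q(Y) = -6*Y
B(f) = -16 (B(f) = -4*4 = -16)
F = -16
x(v, t) = -1/(6*v) (x(v, t) = 1/(-6*v) = -1/(6*v))
D(L, s) = (s + sqrt(-16 + s))**2 (D(L, s) = (sqrt(s - 16) + s)**2 = (sqrt(-16 + s) + s)**2 = (s + sqrt(-16 + s))**2)
(25924 + D(x(-1, 10), -62)) + 31246 = (25924 + (-62 + sqrt(-16 - 62))**2) + 31246 = (25924 + (-62 + sqrt(-78))**2) + 31246 = (25924 + (-62 + I*sqrt(78))**2) + 31246 = 57170 + (-62 + I*sqrt(78))**2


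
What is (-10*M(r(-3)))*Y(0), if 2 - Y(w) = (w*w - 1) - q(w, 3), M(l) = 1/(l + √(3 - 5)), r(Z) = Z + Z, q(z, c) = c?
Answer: 180/19 + 30*I*√2/19 ≈ 9.4737 + 2.233*I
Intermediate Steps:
r(Z) = 2*Z
M(l) = 1/(l + I*√2) (M(l) = 1/(l + √(-2)) = 1/(l + I*√2))
Y(w) = 6 - w² (Y(w) = 2 - ((w*w - 1) - 1*3) = 2 - ((w² - 1) - 3) = 2 - ((-1 + w²) - 3) = 2 - (-4 + w²) = 2 + (4 - w²) = 6 - w²)
(-10*M(r(-3)))*Y(0) = (-10/(2*(-3) + I*√2))*(6 - 1*0²) = (-10/(-6 + I*√2))*(6 - 1*0) = (-10/(-6 + I*√2))*(6 + 0) = -10/(-6 + I*√2)*6 = -60/(-6 + I*√2)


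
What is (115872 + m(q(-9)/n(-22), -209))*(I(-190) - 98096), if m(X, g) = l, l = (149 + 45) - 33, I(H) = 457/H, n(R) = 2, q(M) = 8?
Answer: -113826522579/10 ≈ -1.1383e+10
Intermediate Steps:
l = 161 (l = 194 - 33 = 161)
m(X, g) = 161
(115872 + m(q(-9)/n(-22), -209))*(I(-190) - 98096) = (115872 + 161)*(457/(-190) - 98096) = 116033*(457*(-1/190) - 98096) = 116033*(-457/190 - 98096) = 116033*(-18638697/190) = -113826522579/10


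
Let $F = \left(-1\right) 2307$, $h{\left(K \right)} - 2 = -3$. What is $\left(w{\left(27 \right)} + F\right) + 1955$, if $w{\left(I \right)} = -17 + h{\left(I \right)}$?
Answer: $-370$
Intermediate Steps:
$h{\left(K \right)} = -1$ ($h{\left(K \right)} = 2 - 3 = -1$)
$F = -2307$
$w{\left(I \right)} = -18$ ($w{\left(I \right)} = -17 - 1 = -18$)
$\left(w{\left(27 \right)} + F\right) + 1955 = \left(-18 - 2307\right) + 1955 = -2325 + 1955 = -370$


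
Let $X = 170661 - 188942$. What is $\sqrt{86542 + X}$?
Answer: $\sqrt{68261} \approx 261.27$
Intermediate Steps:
$X = -18281$
$\sqrt{86542 + X} = \sqrt{86542 - 18281} = \sqrt{68261}$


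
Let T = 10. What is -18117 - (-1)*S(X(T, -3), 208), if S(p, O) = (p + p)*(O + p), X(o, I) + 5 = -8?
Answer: -23187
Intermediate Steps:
X(o, I) = -13 (X(o, I) = -5 - 8 = -13)
S(p, O) = 2*p*(O + p) (S(p, O) = (2*p)*(O + p) = 2*p*(O + p))
-18117 - (-1)*S(X(T, -3), 208) = -18117 - (-1)*2*(-13)*(208 - 13) = -18117 - (-1)*2*(-13)*195 = -18117 - (-1)*(-5070) = -18117 - 1*5070 = -18117 - 5070 = -23187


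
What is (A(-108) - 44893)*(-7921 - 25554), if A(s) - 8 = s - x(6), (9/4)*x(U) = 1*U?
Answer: 4518689825/3 ≈ 1.5062e+9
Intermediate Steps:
x(U) = 4*U/9 (x(U) = 4*(1*U)/9 = 4*U/9)
A(s) = 16/3 + s (A(s) = 8 + (s - 4*6/9) = 8 + (s - 1*8/3) = 8 + (s - 8/3) = 8 + (-8/3 + s) = 16/3 + s)
(A(-108) - 44893)*(-7921 - 25554) = ((16/3 - 108) - 44893)*(-7921 - 25554) = (-308/3 - 44893)*(-33475) = -134987/3*(-33475) = 4518689825/3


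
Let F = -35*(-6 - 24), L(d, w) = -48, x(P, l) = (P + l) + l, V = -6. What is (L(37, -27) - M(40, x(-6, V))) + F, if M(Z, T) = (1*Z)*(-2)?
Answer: 1082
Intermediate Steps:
x(P, l) = P + 2*l
M(Z, T) = -2*Z (M(Z, T) = Z*(-2) = -2*Z)
F = 1050 (F = -35*(-30) = 1050)
(L(37, -27) - M(40, x(-6, V))) + F = (-48 - (-2)*40) + 1050 = (-48 - 1*(-80)) + 1050 = (-48 + 80) + 1050 = 32 + 1050 = 1082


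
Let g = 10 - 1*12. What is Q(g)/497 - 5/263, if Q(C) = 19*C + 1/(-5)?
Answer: -62658/653555 ≈ -0.095873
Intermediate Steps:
g = -2 (g = 10 - 12 = -2)
Q(C) = -⅕ + 19*C (Q(C) = 19*C - ⅕ = -⅕ + 19*C)
Q(g)/497 - 5/263 = (-⅕ + 19*(-2))/497 - 5/263 = (-⅕ - 38)*(1/497) - 5*1/263 = -191/5*1/497 - 5/263 = -191/2485 - 5/263 = -62658/653555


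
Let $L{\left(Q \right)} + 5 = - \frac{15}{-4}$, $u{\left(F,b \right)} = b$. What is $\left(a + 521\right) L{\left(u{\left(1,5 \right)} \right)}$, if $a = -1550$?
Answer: $\frac{5145}{4} \approx 1286.3$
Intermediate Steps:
$L{\left(Q \right)} = - \frac{5}{4}$ ($L{\left(Q \right)} = -5 - \frac{15}{-4} = -5 - - \frac{15}{4} = -5 + \frac{15}{4} = - \frac{5}{4}$)
$\left(a + 521\right) L{\left(u{\left(1,5 \right)} \right)} = \left(-1550 + 521\right) \left(- \frac{5}{4}\right) = \left(-1029\right) \left(- \frac{5}{4}\right) = \frac{5145}{4}$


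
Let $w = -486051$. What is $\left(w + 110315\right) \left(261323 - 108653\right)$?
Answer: $-57363615120$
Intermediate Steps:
$\left(w + 110315\right) \left(261323 - 108653\right) = \left(-486051 + 110315\right) \left(261323 - 108653\right) = \left(-375736\right) 152670 = -57363615120$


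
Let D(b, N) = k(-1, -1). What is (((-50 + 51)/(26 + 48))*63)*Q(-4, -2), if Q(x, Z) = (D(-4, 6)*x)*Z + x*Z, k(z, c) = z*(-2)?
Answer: 756/37 ≈ 20.432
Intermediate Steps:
k(z, c) = -2*z
D(b, N) = 2 (D(b, N) = -2*(-1) = 2)
Q(x, Z) = 3*Z*x (Q(x, Z) = (2*x)*Z + x*Z = 2*Z*x + Z*x = 3*Z*x)
(((-50 + 51)/(26 + 48))*63)*Q(-4, -2) = (((-50 + 51)/(26 + 48))*63)*(3*(-2)*(-4)) = ((1/74)*63)*24 = (63/74)*24 = 756/37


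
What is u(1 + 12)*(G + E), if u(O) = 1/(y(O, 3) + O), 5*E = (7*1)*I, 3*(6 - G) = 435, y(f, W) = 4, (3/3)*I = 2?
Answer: -681/85 ≈ -8.0118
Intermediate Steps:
I = 2
G = -139 (G = 6 - ⅓*435 = 6 - 145 = -139)
E = 14/5 (E = ((7*1)*2)/5 = (7*2)/5 = (⅕)*14 = 14/5 ≈ 2.8000)
u(O) = 1/(4 + O)
u(1 + 12)*(G + E) = (-139 + 14/5)/(4 + (1 + 12)) = -681/5/(4 + 13) = -681/5/17 = (1/17)*(-681/5) = -681/85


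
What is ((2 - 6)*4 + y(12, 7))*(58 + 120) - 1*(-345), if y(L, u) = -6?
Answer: -3571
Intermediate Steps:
((2 - 6)*4 + y(12, 7))*(58 + 120) - 1*(-345) = ((2 - 6)*4 - 6)*(58 + 120) - 1*(-345) = (-4*4 - 6)*178 + 345 = (-16 - 6)*178 + 345 = -22*178 + 345 = -3916 + 345 = -3571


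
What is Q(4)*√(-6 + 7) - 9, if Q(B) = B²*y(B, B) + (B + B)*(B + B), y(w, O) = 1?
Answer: 71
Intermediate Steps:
Q(B) = 5*B² (Q(B) = B²*1 + (B + B)*(B + B) = B² + (2*B)*(2*B) = B² + 4*B² = 5*B²)
Q(4)*√(-6 + 7) - 9 = (5*4²)*√(-6 + 7) - 9 = (5*16)*√1 - 9 = 80*1 - 9 = 80 - 9 = 71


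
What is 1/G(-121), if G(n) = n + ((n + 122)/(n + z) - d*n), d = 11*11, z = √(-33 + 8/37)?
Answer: 7883339123/114466019059957 + I*√44881/114466019059957 ≈ 6.8871e-5 + 1.8508e-12*I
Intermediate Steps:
z = I*√44881/37 (z = √(-33 + 8*(1/37)) = √(-33 + 8/37) = √(-1213/37) = I*√44881/37 ≈ 5.7257*I)
d = 121
G(n) = -120*n + (122 + n)/(n + I*√44881/37) (G(n) = n + ((n + 122)/(n + I*√44881/37) - 121*n) = n + ((122 + n)/(n + I*√44881/37) - 121*n) = n + (-121*n + (122 + n)/(n + I*√44881/37)) = -120*n + (122 + n)/(n + I*√44881/37))
1/G(-121) = 1/((4514 - 4440*(-121)² + 37*(-121) - 120*I*(-121)*√44881)/(37*(-121) + I*√44881)) = 1/((4514 - 4440*14641 - 4477 + 14520*I*√44881)/(-4477 + I*√44881)) = 1/((4514 - 65006040 - 4477 + 14520*I*√44881)/(-4477 + I*√44881)) = 1/((-65006003 + 14520*I*√44881)/(-4477 + I*√44881)) = (-4477 + I*√44881)/(-65006003 + 14520*I*√44881)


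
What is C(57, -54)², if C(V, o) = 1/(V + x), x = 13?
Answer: 1/4900 ≈ 0.00020408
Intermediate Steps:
C(V, o) = 1/(13 + V) (C(V, o) = 1/(V + 13) = 1/(13 + V))
C(57, -54)² = (1/(13 + 57))² = (1/70)² = 1/4900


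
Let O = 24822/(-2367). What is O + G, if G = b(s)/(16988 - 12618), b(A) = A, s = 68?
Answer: -6017288/574655 ≈ -10.471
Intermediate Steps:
O = -2758/263 (O = 24822*(-1/2367) = -2758/263 ≈ -10.487)
G = 34/2185 (G = 68/(16988 - 12618) = 68/4370 = 68*(1/4370) = 34/2185 ≈ 0.015561)
O + G = -2758/263 + 34/2185 = -6017288/574655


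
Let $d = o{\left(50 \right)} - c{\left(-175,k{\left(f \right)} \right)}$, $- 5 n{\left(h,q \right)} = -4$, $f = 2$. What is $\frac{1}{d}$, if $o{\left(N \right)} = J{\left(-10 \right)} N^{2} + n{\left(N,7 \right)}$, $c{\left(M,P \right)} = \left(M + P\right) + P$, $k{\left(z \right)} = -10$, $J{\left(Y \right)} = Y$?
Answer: $- \frac{5}{124021} \approx -4.0316 \cdot 10^{-5}$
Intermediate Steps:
$n{\left(h,q \right)} = \frac{4}{5}$ ($n{\left(h,q \right)} = \left(- \frac{1}{5}\right) \left(-4\right) = \frac{4}{5}$)
$c{\left(M,P \right)} = M + 2 P$
$o{\left(N \right)} = \frac{4}{5} - 10 N^{2}$ ($o{\left(N \right)} = - 10 N^{2} + \frac{4}{5} = \frac{4}{5} - 10 N^{2}$)
$d = - \frac{124021}{5}$ ($d = \left(\frac{4}{5} - 10 \cdot 50^{2}\right) - \left(-175 + 2 \left(-10\right)\right) = \left(\frac{4}{5} - 25000\right) - \left(-175 - 20\right) = \left(\frac{4}{5} - 25000\right) - -195 = - \frac{124996}{5} + 195 = - \frac{124021}{5} \approx -24804.0$)
$\frac{1}{d} = \frac{1}{- \frac{124021}{5}} = - \frac{5}{124021}$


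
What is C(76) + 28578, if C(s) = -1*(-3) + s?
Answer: 28657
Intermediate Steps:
C(s) = 3 + s
C(76) + 28578 = (3 + 76) + 28578 = 79 + 28578 = 28657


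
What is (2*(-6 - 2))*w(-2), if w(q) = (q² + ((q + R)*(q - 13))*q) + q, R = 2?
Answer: -32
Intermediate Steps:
w(q) = q + q² + q*(-13 + q)*(2 + q) (w(q) = (q² + ((q + 2)*(q - 13))*q) + q = (q² + ((2 + q)*(-13 + q))*q) + q = (q² + ((-13 + q)*(2 + q))*q) + q = (q² + q*(-13 + q)*(2 + q)) + q = q + q² + q*(-13 + q)*(2 + q))
(2*(-6 - 2))*w(-2) = (2*(-6 - 2))*(-2*(-25 + (-2)² - 10*(-2))) = (2*(-8))*(-2*(-25 + 4 + 20)) = -(-32)*(-1) = -16*2 = -32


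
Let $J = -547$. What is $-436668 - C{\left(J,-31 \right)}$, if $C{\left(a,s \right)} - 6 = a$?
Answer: $-436127$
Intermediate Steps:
$C{\left(a,s \right)} = 6 + a$
$-436668 - C{\left(J,-31 \right)} = -436668 - \left(6 - 547\right) = -436668 - -541 = -436668 + 541 = -436127$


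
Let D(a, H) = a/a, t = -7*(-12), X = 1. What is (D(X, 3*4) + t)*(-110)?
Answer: -9350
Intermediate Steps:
t = 84
D(a, H) = 1
(D(X, 3*4) + t)*(-110) = (1 + 84)*(-110) = 85*(-110) = -9350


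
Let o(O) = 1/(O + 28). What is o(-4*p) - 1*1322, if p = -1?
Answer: -42303/32 ≈ -1322.0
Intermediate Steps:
o(O) = 1/(28 + O)
o(-4*p) - 1*1322 = 1/(28 - 4*(-1)) - 1*1322 = 1/(28 + 4) - 1322 = 1/32 - 1322 = -42303/32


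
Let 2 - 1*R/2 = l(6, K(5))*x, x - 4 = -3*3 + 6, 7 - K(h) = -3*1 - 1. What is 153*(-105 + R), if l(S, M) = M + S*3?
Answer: -24327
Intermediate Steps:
K(h) = 11 (K(h) = 7 - (-3*1 - 1) = 7 - (-3 - 1) = 7 - 1*(-4) = 7 + 4 = 11)
l(S, M) = M + 3*S
x = 1 (x = 4 + (-3*3 + 6) = 4 + (-9 + 6) = 4 - 3 = 1)
R = -54 (R = 4 - 2*(11 + 3*6) = 4 - 2*(11 + 18) = 4 - 58 = -54)
153*(-105 + R) = 153*(-105 - 54) = 153*(-159) = -24327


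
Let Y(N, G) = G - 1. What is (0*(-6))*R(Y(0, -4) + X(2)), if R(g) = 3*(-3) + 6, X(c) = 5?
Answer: 0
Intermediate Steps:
Y(N, G) = -1 + G
R(g) = -3 (R(g) = -9 + 6 = -3)
(0*(-6))*R(Y(0, -4) + X(2)) = (0*(-6))*(-3) = 0*(-3) = 0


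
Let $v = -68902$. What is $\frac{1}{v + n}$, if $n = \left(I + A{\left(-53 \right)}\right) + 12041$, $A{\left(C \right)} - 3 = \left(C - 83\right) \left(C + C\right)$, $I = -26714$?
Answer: $- \frac{1}{69156} \approx -1.446 \cdot 10^{-5}$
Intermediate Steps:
$A{\left(C \right)} = 3 + 2 C \left(-83 + C\right)$ ($A{\left(C \right)} = 3 + \left(C - 83\right) \left(C + C\right) = 3 + \left(-83 + C\right) 2 C = 3 + 2 C \left(-83 + C\right)$)
$n = -254$ ($n = \left(-26714 + \left(3 - -8798 + 2 \left(-53\right)^{2}\right)\right) + 12041 = \left(-26714 + \left(3 + 8798 + 2 \cdot 2809\right)\right) + 12041 = \left(-26714 + \left(3 + 8798 + 5618\right)\right) + 12041 = \left(-26714 + 14419\right) + 12041 = -12295 + 12041 = -254$)
$\frac{1}{v + n} = \frac{1}{-68902 - 254} = \frac{1}{-69156} = - \frac{1}{69156}$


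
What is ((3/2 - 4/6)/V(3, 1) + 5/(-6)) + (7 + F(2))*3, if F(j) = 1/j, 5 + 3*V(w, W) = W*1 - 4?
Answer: 1025/48 ≈ 21.354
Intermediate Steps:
V(w, W) = -3 + W/3 (V(w, W) = -5/3 + (W*1 - 4)/3 = -5/3 + (W - 4)/3 = -5/3 + (-4 + W)/3 = -5/3 + (-4/3 + W/3) = -3 + W/3)
((3/2 - 4/6)/V(3, 1) + 5/(-6)) + (7 + F(2))*3 = ((3/2 - 4/6)/(-3 + (⅓)*1) + 5/(-6)) + (7 + 1/2)*3 = ((3*(½) - 4*⅙)/(-3 + ⅓) + 5*(-⅙)) + (7 + ½)*3 = ((3/2 - ⅔)/(-8/3) - ⅚) + (15/2)*3 = ((⅚)*(-3/8) - ⅚) + 45/2 = (-5/16 - ⅚) + 45/2 = -55/48 + 45/2 = 1025/48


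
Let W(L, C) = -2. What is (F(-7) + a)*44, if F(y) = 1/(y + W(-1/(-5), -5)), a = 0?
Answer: -44/9 ≈ -4.8889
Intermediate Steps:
F(y) = 1/(-2 + y) (F(y) = 1/(y - 2) = 1/(-2 + y))
(F(-7) + a)*44 = (1/(-2 - 7) + 0)*44 = (1/(-9) + 0)*44 = (-1/9 + 0)*44 = -1/9*44 = -44/9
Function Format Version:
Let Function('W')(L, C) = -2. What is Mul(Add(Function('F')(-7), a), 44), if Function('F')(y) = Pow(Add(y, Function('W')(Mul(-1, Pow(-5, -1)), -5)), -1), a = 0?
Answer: Rational(-44, 9) ≈ -4.8889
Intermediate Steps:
Function('F')(y) = Pow(Add(-2, y), -1) (Function('F')(y) = Pow(Add(y, -2), -1) = Pow(Add(-2, y), -1))
Mul(Add(Function('F')(-7), a), 44) = Mul(Add(Pow(Add(-2, -7), -1), 0), 44) = Mul(Add(Pow(-9, -1), 0), 44) = Mul(Add(Rational(-1, 9), 0), 44) = Mul(Rational(-1, 9), 44) = Rational(-44, 9)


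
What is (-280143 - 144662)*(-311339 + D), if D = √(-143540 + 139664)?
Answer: 132258363895 - 849610*I*√969 ≈ 1.3226e+11 - 2.6447e+7*I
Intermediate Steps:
D = 2*I*√969 (D = √(-3876) = 2*I*√969 ≈ 62.258*I)
(-280143 - 144662)*(-311339 + D) = (-280143 - 144662)*(-311339 + 2*I*√969) = -424805*(-311339 + 2*I*√969) = 132258363895 - 849610*I*√969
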